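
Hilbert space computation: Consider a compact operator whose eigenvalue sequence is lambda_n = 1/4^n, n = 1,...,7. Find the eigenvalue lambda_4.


The eigenvalue formula gives lambda_4 = 1/4^4
= 1/256
= 0.0039

0.0039


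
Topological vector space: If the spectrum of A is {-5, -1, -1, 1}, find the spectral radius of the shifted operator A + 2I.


Spectrum of A + 2I = {-3, 1, 1, 3}
Spectral radius = max |lambda| over the shifted spectrum
= max(3, 1, 1, 3) = 3

3


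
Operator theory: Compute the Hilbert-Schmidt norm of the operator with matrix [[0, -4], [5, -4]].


The Hilbert-Schmidt norm is sqrt(sum of squares of all entries).
Sum of squares = 0^2 + (-4)^2 + 5^2 + (-4)^2
= 0 + 16 + 25 + 16 = 57
||T||_HS = sqrt(57) = 7.5498

7.5498


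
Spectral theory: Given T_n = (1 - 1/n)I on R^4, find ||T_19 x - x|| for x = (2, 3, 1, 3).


T_19 x - x = (1 - 1/19)x - x = -x/19
||x|| = sqrt(23) = 4.7958
||T_19 x - x|| = ||x||/19 = 4.7958/19 = 0.2524

0.2524


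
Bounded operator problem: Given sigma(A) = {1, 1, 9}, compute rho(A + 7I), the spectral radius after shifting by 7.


Spectrum of A + 7I = {8, 8, 16}
Spectral radius = max |lambda| over the shifted spectrum
= max(8, 8, 16) = 16

16


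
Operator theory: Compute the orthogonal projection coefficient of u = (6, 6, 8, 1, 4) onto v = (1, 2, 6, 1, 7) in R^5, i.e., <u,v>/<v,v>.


Computing <u,v> = 6*1 + 6*2 + 8*6 + 1*1 + 4*7 = 95
Computing <v,v> = 1^2 + 2^2 + 6^2 + 1^2 + 7^2 = 91
Projection coefficient = 95/91 = 1.0440

1.0440


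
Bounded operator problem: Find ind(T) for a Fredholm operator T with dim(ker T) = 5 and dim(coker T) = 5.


The Fredholm index is defined as ind(T) = dim(ker T) - dim(coker T)
= 5 - 5
= 0

0


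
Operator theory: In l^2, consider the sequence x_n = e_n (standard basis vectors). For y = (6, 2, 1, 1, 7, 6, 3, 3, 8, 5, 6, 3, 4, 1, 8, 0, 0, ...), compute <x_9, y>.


x_9 = e_9 is the standard basis vector with 1 in position 9.
<x_9, y> = y_9 = 8
As n -> infinity, <x_n, y> -> 0, confirming weak convergence of (x_n) to 0.

8


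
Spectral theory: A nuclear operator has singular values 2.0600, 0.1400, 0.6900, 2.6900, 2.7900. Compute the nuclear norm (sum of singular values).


The nuclear norm is the sum of all singular values.
||T||_1 = 2.0600 + 0.1400 + 0.6900 + 2.6900 + 2.7900
= 8.3700

8.3700


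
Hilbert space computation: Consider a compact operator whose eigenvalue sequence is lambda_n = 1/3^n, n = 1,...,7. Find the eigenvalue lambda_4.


The eigenvalue formula gives lambda_4 = 1/3^4
= 1/81
= 0.0123

0.0123


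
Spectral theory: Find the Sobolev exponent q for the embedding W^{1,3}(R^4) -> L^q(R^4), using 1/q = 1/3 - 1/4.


Using the Sobolev embedding formula: 1/q = 1/p - k/n
1/q = 1/3 - 1/4 = 1/12
q = 1/(1/12) = 12

12.0000


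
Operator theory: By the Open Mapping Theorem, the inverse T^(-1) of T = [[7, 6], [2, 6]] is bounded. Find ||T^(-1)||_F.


det(T) = 7*6 - 6*2 = 30
T^(-1) = (1/30) * [[6, -6], [-2, 7]] = [[0.2000, -0.2000], [-0.0667, 0.2333]]
||T^(-1)||_F^2 = 0.2000^2 + (-0.2000)^2 + (-0.0667)^2 + 0.2333^2 = 0.1389
||T^(-1)||_F = sqrt(0.1389) = 0.3727

0.3727


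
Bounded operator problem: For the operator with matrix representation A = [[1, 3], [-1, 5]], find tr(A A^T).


trace(A * A^T) = sum of squares of all entries
= 1^2 + 3^2 + (-1)^2 + 5^2
= 1 + 9 + 1 + 25
= 36

36


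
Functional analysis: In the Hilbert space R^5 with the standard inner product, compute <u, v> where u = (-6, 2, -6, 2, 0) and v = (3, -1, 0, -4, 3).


Computing the standard inner product <u, v> = sum u_i * v_i
= -6*3 + 2*-1 + -6*0 + 2*-4 + 0*3
= -18 + -2 + 0 + -8 + 0
= -28

-28


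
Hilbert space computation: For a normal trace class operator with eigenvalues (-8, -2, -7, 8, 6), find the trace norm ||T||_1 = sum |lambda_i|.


For a normal operator, singular values equal |eigenvalues|.
Trace norm = sum |lambda_i| = 8 + 2 + 7 + 8 + 6
= 31

31


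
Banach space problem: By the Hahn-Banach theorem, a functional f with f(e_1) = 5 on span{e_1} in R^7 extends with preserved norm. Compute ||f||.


The norm of f is given by ||f|| = sup_{||x||=1} |f(x)|.
On span{e_1}, ||e_1|| = 1, so ||f|| = |f(e_1)| / ||e_1||
= |5| / 1 = 5.0000

5.0000


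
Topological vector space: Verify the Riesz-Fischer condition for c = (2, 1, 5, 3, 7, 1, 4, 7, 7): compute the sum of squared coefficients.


sum |c_n|^2 = 2^2 + 1^2 + 5^2 + 3^2 + 7^2 + 1^2 + 4^2 + 7^2 + 7^2
= 4 + 1 + 25 + 9 + 49 + 1 + 16 + 49 + 49
= 203

203


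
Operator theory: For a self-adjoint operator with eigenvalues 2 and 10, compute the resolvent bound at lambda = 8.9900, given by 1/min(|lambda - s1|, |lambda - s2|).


dist(8.9900, {2, 10}) = min(|8.9900 - 2|, |8.9900 - 10|)
= min(6.9900, 1.0100) = 1.0100
Resolvent bound = 1/1.0100 = 0.9901

0.9901


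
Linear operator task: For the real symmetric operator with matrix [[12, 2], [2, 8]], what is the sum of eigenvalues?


For a self-adjoint (symmetric) matrix, the eigenvalues are real.
The sum of eigenvalues equals the trace of the matrix.
trace = 12 + 8 = 20

20


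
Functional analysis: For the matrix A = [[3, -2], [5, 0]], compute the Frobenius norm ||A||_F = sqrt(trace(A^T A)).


||A||_F^2 = sum a_ij^2
= 3^2 + (-2)^2 + 5^2 + 0^2
= 9 + 4 + 25 + 0 = 38
||A||_F = sqrt(38) = 6.1644

6.1644


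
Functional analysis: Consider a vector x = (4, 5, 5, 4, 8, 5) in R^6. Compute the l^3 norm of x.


The l^3 norm = (sum |x_i|^3)^(1/3)
Sum of 3th powers = 64 + 125 + 125 + 64 + 512 + 125 = 1015
||x||_3 = (1015)^(1/3) = 10.0498

10.0498


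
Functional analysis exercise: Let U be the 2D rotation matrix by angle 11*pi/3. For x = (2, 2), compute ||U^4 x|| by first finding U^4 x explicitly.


U is a rotation by theta = 11*pi/3
U^4 = rotation by 4*theta = 44*pi/3 = 2*pi/3 (mod 2*pi)
cos(2*pi/3) = -0.5000, sin(2*pi/3) = 0.8660
U^4 x = (-0.5000 * 2 - 0.8660 * 2, 0.8660 * 2 + -0.5000 * 2)
= (-2.7321, 0.7321)
||U^4 x|| = sqrt((-2.7321)^2 + 0.7321^2) = sqrt(8.0000) = 2.8284

2.8284


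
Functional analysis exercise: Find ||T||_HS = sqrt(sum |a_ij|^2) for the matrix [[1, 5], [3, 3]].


The Hilbert-Schmidt norm is sqrt(sum of squares of all entries).
Sum of squares = 1^2 + 5^2 + 3^2 + 3^2
= 1 + 25 + 9 + 9 = 44
||T||_HS = sqrt(44) = 6.6332

6.6332


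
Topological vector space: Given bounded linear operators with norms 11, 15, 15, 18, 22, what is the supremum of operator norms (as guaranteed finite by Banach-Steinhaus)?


By the Uniform Boundedness Principle, the supremum of norms is finite.
sup_k ||T_k|| = max(11, 15, 15, 18, 22) = 22

22


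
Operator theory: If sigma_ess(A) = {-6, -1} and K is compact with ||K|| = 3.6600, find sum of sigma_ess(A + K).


By Weyl's theorem, the essential spectrum is invariant under compact perturbations.
sigma_ess(A + K) = sigma_ess(A) = {-6, -1}
Sum = -6 + -1 = -7

-7


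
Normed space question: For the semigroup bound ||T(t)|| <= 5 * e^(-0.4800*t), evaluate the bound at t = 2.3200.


||T(2.3200)|| <= 5 * exp(-0.4800 * 2.3200)
= 5 * exp(-1.1136)
= 5 * 0.3284
= 1.6419

1.6419


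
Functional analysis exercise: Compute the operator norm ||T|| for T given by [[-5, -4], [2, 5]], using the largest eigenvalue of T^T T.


A^T A = [[29, 30], [30, 41]]
trace(A^T A) = 70, det(A^T A) = 289
discriminant = 70^2 - 4*289 = 3744
Largest eigenvalue of A^T A = (trace + sqrt(disc))/2 = 65.5941
||T|| = sqrt(65.5941) = 8.0990

8.0990


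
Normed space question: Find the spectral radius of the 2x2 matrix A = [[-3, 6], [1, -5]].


For a 2x2 matrix, eigenvalues satisfy lambda^2 - (trace)*lambda + det = 0
trace = -3 + -5 = -8
det = -3*-5 - 6*1 = 9
discriminant = (-8)^2 - 4*(9) = 28
spectral radius = max |eigenvalue| = 6.6458

6.6458


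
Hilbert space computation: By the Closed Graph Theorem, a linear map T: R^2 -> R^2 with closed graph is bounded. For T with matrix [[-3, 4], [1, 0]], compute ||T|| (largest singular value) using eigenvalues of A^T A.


A^T A = [[10, -12], [-12, 16]]
trace(A^T A) = 26, det(A^T A) = 16
discriminant = 26^2 - 4*16 = 612
Largest eigenvalue of A^T A = (trace + sqrt(disc))/2 = 25.3693
||T|| = sqrt(25.3693) = 5.0368

5.0368


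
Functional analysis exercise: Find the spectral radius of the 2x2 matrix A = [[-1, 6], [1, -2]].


For a 2x2 matrix, eigenvalues satisfy lambda^2 - (trace)*lambda + det = 0
trace = -1 + -2 = -3
det = -1*-2 - 6*1 = -4
discriminant = (-3)^2 - 4*(-4) = 25
spectral radius = max |eigenvalue| = 4.0000

4.0000


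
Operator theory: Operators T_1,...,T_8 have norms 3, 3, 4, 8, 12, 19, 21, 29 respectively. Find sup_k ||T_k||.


By the Uniform Boundedness Principle, the supremum of norms is finite.
sup_k ||T_k|| = max(3, 3, 4, 8, 12, 19, 21, 29) = 29

29


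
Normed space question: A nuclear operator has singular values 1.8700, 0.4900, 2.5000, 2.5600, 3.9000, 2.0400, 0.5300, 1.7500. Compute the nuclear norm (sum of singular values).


The nuclear norm is the sum of all singular values.
||T||_1 = 1.8700 + 0.4900 + 2.5000 + 2.5600 + 3.9000 + 2.0400 + 0.5300 + 1.7500
= 15.6400

15.6400


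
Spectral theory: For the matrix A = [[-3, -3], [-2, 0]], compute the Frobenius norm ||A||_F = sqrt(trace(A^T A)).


||A||_F^2 = sum a_ij^2
= (-3)^2 + (-3)^2 + (-2)^2 + 0^2
= 9 + 9 + 4 + 0 = 22
||A||_F = sqrt(22) = 4.6904

4.6904


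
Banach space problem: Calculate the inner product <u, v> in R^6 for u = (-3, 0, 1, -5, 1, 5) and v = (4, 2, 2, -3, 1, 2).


Computing the standard inner product <u, v> = sum u_i * v_i
= -3*4 + 0*2 + 1*2 + -5*-3 + 1*1 + 5*2
= -12 + 0 + 2 + 15 + 1 + 10
= 16

16


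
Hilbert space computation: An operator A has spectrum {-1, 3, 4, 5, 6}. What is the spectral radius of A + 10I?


Spectrum of A + 10I = {9, 13, 14, 15, 16}
Spectral radius = max |lambda| over the shifted spectrum
= max(9, 13, 14, 15, 16) = 16

16


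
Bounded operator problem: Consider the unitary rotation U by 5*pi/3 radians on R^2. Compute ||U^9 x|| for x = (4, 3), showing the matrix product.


U is a rotation by theta = 5*pi/3
U^9 = rotation by 9*theta = 45*pi/3 = 3*pi/3 (mod 2*pi)
cos(3*pi/3) = -1.0000, sin(3*pi/3) = 0.0000
U^9 x = (-1.0000 * 4 - 0.0000 * 3, 0.0000 * 4 + -1.0000 * 3)
= (-4.0000, -3.0000)
||U^9 x|| = sqrt((-4.0000)^2 + (-3.0000)^2) = sqrt(25.0000) = 5.0000

5.0000


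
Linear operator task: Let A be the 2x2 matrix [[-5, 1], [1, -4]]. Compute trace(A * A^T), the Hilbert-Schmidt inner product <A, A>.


trace(A * A^T) = sum of squares of all entries
= (-5)^2 + 1^2 + 1^2 + (-4)^2
= 25 + 1 + 1 + 16
= 43

43


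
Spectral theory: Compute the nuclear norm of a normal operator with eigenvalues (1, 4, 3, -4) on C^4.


For a normal operator, singular values equal |eigenvalues|.
Trace norm = sum |lambda_i| = 1 + 4 + 3 + 4
= 12

12


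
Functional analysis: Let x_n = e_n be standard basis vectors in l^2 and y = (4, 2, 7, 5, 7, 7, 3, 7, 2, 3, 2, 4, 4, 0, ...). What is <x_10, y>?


x_10 = e_10 is the standard basis vector with 1 in position 10.
<x_10, y> = y_10 = 3
As n -> infinity, <x_n, y> -> 0, confirming weak convergence of (x_n) to 0.

3


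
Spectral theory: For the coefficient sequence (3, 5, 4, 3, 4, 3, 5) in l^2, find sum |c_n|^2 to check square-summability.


sum |c_n|^2 = 3^2 + 5^2 + 4^2 + 3^2 + 4^2 + 3^2 + 5^2
= 9 + 25 + 16 + 9 + 16 + 9 + 25
= 109

109


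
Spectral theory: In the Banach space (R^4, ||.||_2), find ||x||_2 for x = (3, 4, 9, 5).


The l^2 norm = (sum |x_i|^2)^(1/2)
Sum of 2th powers = 9 + 16 + 81 + 25 = 131
||x||_2 = (131)^(1/2) = 11.4455

11.4455


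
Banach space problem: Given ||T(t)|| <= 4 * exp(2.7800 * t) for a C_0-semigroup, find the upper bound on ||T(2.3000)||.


||T(2.3000)|| <= 4 * exp(2.7800 * 2.3000)
= 4 * exp(6.3940)
= 4 * 598.2448
= 2392.9791

2392.9791


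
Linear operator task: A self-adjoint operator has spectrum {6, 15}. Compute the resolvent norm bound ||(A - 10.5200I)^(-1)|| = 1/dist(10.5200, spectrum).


dist(10.5200, {6, 15}) = min(|10.5200 - 6|, |10.5200 - 15|)
= min(4.5200, 4.4800) = 4.4800
Resolvent bound = 1/4.4800 = 0.2232

0.2232


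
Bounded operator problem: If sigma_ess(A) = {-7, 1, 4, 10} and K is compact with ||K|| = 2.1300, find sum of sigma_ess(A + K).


By Weyl's theorem, the essential spectrum is invariant under compact perturbations.
sigma_ess(A + K) = sigma_ess(A) = {-7, 1, 4, 10}
Sum = -7 + 1 + 4 + 10 = 8

8


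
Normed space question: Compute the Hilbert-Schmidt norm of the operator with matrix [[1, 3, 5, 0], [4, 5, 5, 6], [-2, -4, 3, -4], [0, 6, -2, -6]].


The Hilbert-Schmidt norm is sqrt(sum of squares of all entries).
Sum of squares = 1^2 + 3^2 + 5^2 + 0^2 + 4^2 + 5^2 + 5^2 + 6^2 + (-2)^2 + (-4)^2 + 3^2 + (-4)^2 + 0^2 + 6^2 + (-2)^2 + (-6)^2
= 1 + 9 + 25 + 0 + 16 + 25 + 25 + 36 + 4 + 16 + 9 + 16 + 0 + 36 + 4 + 36 = 258
||T||_HS = sqrt(258) = 16.0624

16.0624


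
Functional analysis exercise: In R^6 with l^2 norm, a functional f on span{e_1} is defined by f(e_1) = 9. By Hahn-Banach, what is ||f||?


The norm of f is given by ||f|| = sup_{||x||=1} |f(x)|.
On span{e_1}, ||e_1|| = 1, so ||f|| = |f(e_1)| / ||e_1||
= |9| / 1 = 9.0000

9.0000


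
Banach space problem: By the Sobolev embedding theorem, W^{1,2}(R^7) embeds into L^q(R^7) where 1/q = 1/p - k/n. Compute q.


Using the Sobolev embedding formula: 1/q = 1/p - k/n
1/q = 1/2 - 1/7 = 5/14
q = 1/(5/14) = 14/5 = 2.8000

2.8000


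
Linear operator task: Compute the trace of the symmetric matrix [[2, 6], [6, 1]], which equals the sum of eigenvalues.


For a self-adjoint (symmetric) matrix, the eigenvalues are real.
The sum of eigenvalues equals the trace of the matrix.
trace = 2 + 1 = 3

3


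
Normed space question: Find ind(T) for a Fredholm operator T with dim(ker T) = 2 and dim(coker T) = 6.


The Fredholm index is defined as ind(T) = dim(ker T) - dim(coker T)
= 2 - 6
= -4

-4


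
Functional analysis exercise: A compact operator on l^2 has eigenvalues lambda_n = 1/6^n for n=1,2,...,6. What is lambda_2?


The eigenvalue formula gives lambda_2 = 1/6^2
= 1/36
= 0.0278

0.0278


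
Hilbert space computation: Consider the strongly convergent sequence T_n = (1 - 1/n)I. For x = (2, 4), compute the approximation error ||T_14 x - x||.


T_14 x - x = (1 - 1/14)x - x = -x/14
||x|| = sqrt(20) = 4.4721
||T_14 x - x|| = ||x||/14 = 4.4721/14 = 0.3194

0.3194


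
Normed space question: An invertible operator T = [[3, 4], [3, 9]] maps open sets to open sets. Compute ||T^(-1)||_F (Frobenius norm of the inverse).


det(T) = 3*9 - 4*3 = 15
T^(-1) = (1/15) * [[9, -4], [-3, 3]] = [[0.6000, -0.2667], [-0.2000, 0.2000]]
||T^(-1)||_F^2 = 0.6000^2 + (-0.2667)^2 + (-0.2000)^2 + 0.2000^2 = 0.5111
||T^(-1)||_F = sqrt(0.5111) = 0.7149

0.7149


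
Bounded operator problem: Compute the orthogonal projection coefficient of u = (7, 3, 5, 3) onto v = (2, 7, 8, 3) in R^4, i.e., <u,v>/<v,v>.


Computing <u,v> = 7*2 + 3*7 + 5*8 + 3*3 = 84
Computing <v,v> = 2^2 + 7^2 + 8^2 + 3^2 = 126
Projection coefficient = 84/126 = 0.6667

0.6667


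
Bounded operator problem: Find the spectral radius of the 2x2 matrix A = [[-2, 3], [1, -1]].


For a 2x2 matrix, eigenvalues satisfy lambda^2 - (trace)*lambda + det = 0
trace = -2 + -1 = -3
det = -2*-1 - 3*1 = -1
discriminant = (-3)^2 - 4*(-1) = 13
spectral radius = max |eigenvalue| = 3.3028

3.3028


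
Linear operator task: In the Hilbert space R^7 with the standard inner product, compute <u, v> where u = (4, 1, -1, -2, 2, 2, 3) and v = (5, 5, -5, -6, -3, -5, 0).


Computing the standard inner product <u, v> = sum u_i * v_i
= 4*5 + 1*5 + -1*-5 + -2*-6 + 2*-3 + 2*-5 + 3*0
= 20 + 5 + 5 + 12 + -6 + -10 + 0
= 26

26


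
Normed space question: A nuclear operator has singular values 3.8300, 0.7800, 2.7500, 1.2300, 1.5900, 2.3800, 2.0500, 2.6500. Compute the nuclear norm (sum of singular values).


The nuclear norm is the sum of all singular values.
||T||_1 = 3.8300 + 0.7800 + 2.7500 + 1.2300 + 1.5900 + 2.3800 + 2.0500 + 2.6500
= 17.2600

17.2600


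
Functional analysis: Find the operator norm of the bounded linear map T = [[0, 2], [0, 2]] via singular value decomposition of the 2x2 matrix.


A^T A = [[0, 0], [0, 8]]
trace(A^T A) = 8, det(A^T A) = 0
discriminant = 8^2 - 4*0 = 64
Largest eigenvalue of A^T A = (trace + sqrt(disc))/2 = 8.0000
||T|| = sqrt(8.0000) = 2.8284

2.8284


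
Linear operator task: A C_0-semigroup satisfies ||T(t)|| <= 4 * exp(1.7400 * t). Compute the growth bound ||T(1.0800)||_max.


||T(1.0800)|| <= 4 * exp(1.7400 * 1.0800)
= 4 * exp(1.8792)
= 4 * 6.5483
= 26.1931

26.1931


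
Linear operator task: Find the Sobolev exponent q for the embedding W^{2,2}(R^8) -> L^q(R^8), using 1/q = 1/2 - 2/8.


Using the Sobolev embedding formula: 1/q = 1/p - k/n
1/q = 1/2 - 2/8 = 1/4
q = 1/(1/4) = 4

4.0000


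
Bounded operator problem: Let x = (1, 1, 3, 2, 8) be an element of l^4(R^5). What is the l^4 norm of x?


The l^4 norm = (sum |x_i|^4)^(1/4)
Sum of 4th powers = 1 + 1 + 81 + 16 + 4096 = 4195
||x||_4 = (4195)^(1/4) = 8.0479

8.0479


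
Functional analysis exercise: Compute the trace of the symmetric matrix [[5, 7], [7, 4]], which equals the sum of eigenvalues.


For a self-adjoint (symmetric) matrix, the eigenvalues are real.
The sum of eigenvalues equals the trace of the matrix.
trace = 5 + 4 = 9

9


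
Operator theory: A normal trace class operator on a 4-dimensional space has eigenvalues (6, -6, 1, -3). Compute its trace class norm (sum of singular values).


For a normal operator, singular values equal |eigenvalues|.
Trace norm = sum |lambda_i| = 6 + 6 + 1 + 3
= 16

16


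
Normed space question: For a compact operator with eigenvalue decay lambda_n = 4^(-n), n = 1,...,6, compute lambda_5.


The eigenvalue formula gives lambda_5 = 1/4^5
= 1/1024
= 9.7656e-04

9.7656e-04


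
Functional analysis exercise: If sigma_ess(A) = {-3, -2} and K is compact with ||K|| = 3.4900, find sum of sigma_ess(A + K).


By Weyl's theorem, the essential spectrum is invariant under compact perturbations.
sigma_ess(A + K) = sigma_ess(A) = {-3, -2}
Sum = -3 + -2 = -5

-5


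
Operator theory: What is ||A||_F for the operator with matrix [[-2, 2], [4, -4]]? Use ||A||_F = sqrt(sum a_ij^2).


||A||_F^2 = sum a_ij^2
= (-2)^2 + 2^2 + 4^2 + (-4)^2
= 4 + 4 + 16 + 16 = 40
||A||_F = sqrt(40) = 6.3246

6.3246


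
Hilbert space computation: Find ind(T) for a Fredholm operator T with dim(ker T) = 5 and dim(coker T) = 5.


The Fredholm index is defined as ind(T) = dim(ker T) - dim(coker T)
= 5 - 5
= 0

0


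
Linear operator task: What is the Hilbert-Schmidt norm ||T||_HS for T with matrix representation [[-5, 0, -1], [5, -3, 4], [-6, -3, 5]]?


The Hilbert-Schmidt norm is sqrt(sum of squares of all entries).
Sum of squares = (-5)^2 + 0^2 + (-1)^2 + 5^2 + (-3)^2 + 4^2 + (-6)^2 + (-3)^2 + 5^2
= 25 + 0 + 1 + 25 + 9 + 16 + 36 + 9 + 25 = 146
||T||_HS = sqrt(146) = 12.0830

12.0830


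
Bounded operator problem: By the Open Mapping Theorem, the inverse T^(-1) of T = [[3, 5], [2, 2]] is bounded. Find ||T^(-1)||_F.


det(T) = 3*2 - 5*2 = -4
T^(-1) = (1/-4) * [[2, -5], [-2, 3]] = [[-0.5000, 1.2500], [0.5000, -0.7500]]
||T^(-1)||_F^2 = (-0.5000)^2 + 1.2500^2 + 0.5000^2 + (-0.7500)^2 = 2.6250
||T^(-1)||_F = sqrt(2.6250) = 1.6202

1.6202


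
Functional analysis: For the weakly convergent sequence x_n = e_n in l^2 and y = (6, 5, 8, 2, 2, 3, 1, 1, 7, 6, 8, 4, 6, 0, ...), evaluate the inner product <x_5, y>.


x_5 = e_5 is the standard basis vector with 1 in position 5.
<x_5, y> = y_5 = 2
As n -> infinity, <x_n, y> -> 0, confirming weak convergence of (x_n) to 0.

2


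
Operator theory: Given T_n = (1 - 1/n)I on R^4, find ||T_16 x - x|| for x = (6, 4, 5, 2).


T_16 x - x = (1 - 1/16)x - x = -x/16
||x|| = sqrt(81) = 9.0000
||T_16 x - x|| = ||x||/16 = 9.0000/16 = 0.5625

0.5625


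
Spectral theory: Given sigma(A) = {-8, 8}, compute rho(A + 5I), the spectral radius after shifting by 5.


Spectrum of A + 5I = {-3, 13}
Spectral radius = max |lambda| over the shifted spectrum
= max(3, 13) = 13

13


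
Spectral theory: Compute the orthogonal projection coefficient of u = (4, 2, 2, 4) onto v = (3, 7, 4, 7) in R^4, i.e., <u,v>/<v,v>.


Computing <u,v> = 4*3 + 2*7 + 2*4 + 4*7 = 62
Computing <v,v> = 3^2 + 7^2 + 4^2 + 7^2 = 123
Projection coefficient = 62/123 = 0.5041

0.5041


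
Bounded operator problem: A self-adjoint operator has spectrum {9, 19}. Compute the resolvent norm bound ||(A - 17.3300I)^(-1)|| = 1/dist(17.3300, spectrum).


dist(17.3300, {9, 19}) = min(|17.3300 - 9|, |17.3300 - 19|)
= min(8.3300, 1.6700) = 1.6700
Resolvent bound = 1/1.6700 = 0.5988

0.5988


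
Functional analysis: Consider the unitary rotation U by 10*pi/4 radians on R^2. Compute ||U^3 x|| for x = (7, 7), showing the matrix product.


U is a rotation by theta = 10*pi/4
U^3 = rotation by 3*theta = 30*pi/4 = 6*pi/4 (mod 2*pi)
cos(6*pi/4) = 0.0000, sin(6*pi/4) = -1.0000
U^3 x = (0.0000 * 7 - -1.0000 * 7, -1.0000 * 7 + 0.0000 * 7)
= (7.0000, -7.0000)
||U^3 x|| = sqrt(7.0000^2 + (-7.0000)^2) = sqrt(98.0000) = 9.8995

9.8995


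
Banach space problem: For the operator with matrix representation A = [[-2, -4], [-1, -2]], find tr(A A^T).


trace(A * A^T) = sum of squares of all entries
= (-2)^2 + (-4)^2 + (-1)^2 + (-2)^2
= 4 + 16 + 1 + 4
= 25

25


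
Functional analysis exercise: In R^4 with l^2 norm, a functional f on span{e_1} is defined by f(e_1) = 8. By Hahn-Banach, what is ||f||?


The norm of f is given by ||f|| = sup_{||x||=1} |f(x)|.
On span{e_1}, ||e_1|| = 1, so ||f|| = |f(e_1)| / ||e_1||
= |8| / 1 = 8.0000

8.0000


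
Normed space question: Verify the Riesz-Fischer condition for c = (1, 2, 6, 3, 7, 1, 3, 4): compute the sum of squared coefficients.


sum |c_n|^2 = 1^2 + 2^2 + 6^2 + 3^2 + 7^2 + 1^2 + 3^2 + 4^2
= 1 + 4 + 36 + 9 + 49 + 1 + 9 + 16
= 125

125


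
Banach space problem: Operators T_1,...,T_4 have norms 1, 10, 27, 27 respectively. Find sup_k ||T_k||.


By the Uniform Boundedness Principle, the supremum of norms is finite.
sup_k ||T_k|| = max(1, 10, 27, 27) = 27

27


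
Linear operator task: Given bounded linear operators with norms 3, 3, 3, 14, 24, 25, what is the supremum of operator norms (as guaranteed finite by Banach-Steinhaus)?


By the Uniform Boundedness Principle, the supremum of norms is finite.
sup_k ||T_k|| = max(3, 3, 3, 14, 24, 25) = 25

25


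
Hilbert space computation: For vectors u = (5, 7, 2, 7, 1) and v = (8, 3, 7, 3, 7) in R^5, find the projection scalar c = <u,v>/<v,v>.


Computing <u,v> = 5*8 + 7*3 + 2*7 + 7*3 + 1*7 = 103
Computing <v,v> = 8^2 + 3^2 + 7^2 + 3^2 + 7^2 = 180
Projection coefficient = 103/180 = 0.5722

0.5722


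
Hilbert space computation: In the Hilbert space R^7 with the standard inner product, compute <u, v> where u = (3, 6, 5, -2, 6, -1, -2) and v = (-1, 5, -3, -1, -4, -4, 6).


Computing the standard inner product <u, v> = sum u_i * v_i
= 3*-1 + 6*5 + 5*-3 + -2*-1 + 6*-4 + -1*-4 + -2*6
= -3 + 30 + -15 + 2 + -24 + 4 + -12
= -18

-18


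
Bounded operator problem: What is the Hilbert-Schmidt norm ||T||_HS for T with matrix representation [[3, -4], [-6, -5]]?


The Hilbert-Schmidt norm is sqrt(sum of squares of all entries).
Sum of squares = 3^2 + (-4)^2 + (-6)^2 + (-5)^2
= 9 + 16 + 36 + 25 = 86
||T||_HS = sqrt(86) = 9.2736

9.2736


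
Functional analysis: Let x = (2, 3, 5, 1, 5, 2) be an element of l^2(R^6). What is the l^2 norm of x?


The l^2 norm = (sum |x_i|^2)^(1/2)
Sum of 2th powers = 4 + 9 + 25 + 1 + 25 + 4 = 68
||x||_2 = (68)^(1/2) = 8.2462

8.2462


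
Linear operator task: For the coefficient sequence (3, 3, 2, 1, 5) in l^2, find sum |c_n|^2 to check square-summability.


sum |c_n|^2 = 3^2 + 3^2 + 2^2 + 1^2 + 5^2
= 9 + 9 + 4 + 1 + 25
= 48

48


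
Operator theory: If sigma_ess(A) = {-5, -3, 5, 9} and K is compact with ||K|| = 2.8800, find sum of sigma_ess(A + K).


By Weyl's theorem, the essential spectrum is invariant under compact perturbations.
sigma_ess(A + K) = sigma_ess(A) = {-5, -3, 5, 9}
Sum = -5 + -3 + 5 + 9 = 6

6


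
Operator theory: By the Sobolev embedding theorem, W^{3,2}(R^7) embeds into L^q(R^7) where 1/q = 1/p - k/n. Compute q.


Using the Sobolev embedding formula: 1/q = 1/p - k/n
1/q = 1/2 - 3/7 = 1/14
q = 1/(1/14) = 14

14.0000


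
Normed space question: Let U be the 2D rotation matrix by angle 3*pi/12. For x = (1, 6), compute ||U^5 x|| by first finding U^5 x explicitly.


U is a rotation by theta = 3*pi/12
U^5 = rotation by 5*theta = 15*pi/12
cos(15*pi/12) = -0.7071, sin(15*pi/12) = -0.7071
U^5 x = (-0.7071 * 1 - -0.7071 * 6, -0.7071 * 1 + -0.7071 * 6)
= (3.5355, -4.9497)
||U^5 x|| = sqrt(3.5355^2 + (-4.9497)^2) = sqrt(37.0000) = 6.0828

6.0828


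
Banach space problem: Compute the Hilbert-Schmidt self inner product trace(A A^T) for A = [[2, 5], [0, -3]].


trace(A * A^T) = sum of squares of all entries
= 2^2 + 5^2 + 0^2 + (-3)^2
= 4 + 25 + 0 + 9
= 38

38


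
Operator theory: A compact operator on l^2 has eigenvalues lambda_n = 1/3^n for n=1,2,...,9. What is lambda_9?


The eigenvalue formula gives lambda_9 = 1/3^9
= 1/19683
= 5.0805e-05

5.0805e-05


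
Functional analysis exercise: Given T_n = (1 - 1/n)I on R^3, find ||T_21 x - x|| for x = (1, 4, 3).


T_21 x - x = (1 - 1/21)x - x = -x/21
||x|| = sqrt(26) = 5.0990
||T_21 x - x|| = ||x||/21 = 5.0990/21 = 0.2428

0.2428


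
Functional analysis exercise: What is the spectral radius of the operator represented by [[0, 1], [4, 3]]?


For a 2x2 matrix, eigenvalues satisfy lambda^2 - (trace)*lambda + det = 0
trace = 0 + 3 = 3
det = 0*3 - 1*4 = -4
discriminant = 3^2 - 4*(-4) = 25
spectral radius = max |eigenvalue| = 4.0000

4.0000


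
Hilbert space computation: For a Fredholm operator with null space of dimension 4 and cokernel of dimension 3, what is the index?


The Fredholm index is defined as ind(T) = dim(ker T) - dim(coker T)
= 4 - 3
= 1

1


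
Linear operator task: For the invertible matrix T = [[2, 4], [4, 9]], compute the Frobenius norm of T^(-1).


det(T) = 2*9 - 4*4 = 2
T^(-1) = (1/2) * [[9, -4], [-4, 2]] = [[4.5000, -2.0000], [-2.0000, 1.0000]]
||T^(-1)||_F^2 = 4.5000^2 + (-2.0000)^2 + (-2.0000)^2 + 1.0000^2 = 29.2500
||T^(-1)||_F = sqrt(29.2500) = 5.4083

5.4083


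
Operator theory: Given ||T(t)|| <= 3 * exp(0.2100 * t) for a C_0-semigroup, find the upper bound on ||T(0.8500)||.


||T(0.8500)|| <= 3 * exp(0.2100 * 0.8500)
= 3 * exp(0.1785)
= 3 * 1.1954
= 3.5863

3.5863


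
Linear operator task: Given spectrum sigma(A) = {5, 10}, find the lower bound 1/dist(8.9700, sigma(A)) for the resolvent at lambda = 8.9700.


dist(8.9700, {5, 10}) = min(|8.9700 - 5|, |8.9700 - 10|)
= min(3.9700, 1.0300) = 1.0300
Resolvent bound = 1/1.0300 = 0.9709

0.9709


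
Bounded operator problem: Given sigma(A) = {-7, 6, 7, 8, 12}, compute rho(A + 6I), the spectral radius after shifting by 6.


Spectrum of A + 6I = {-1, 12, 13, 14, 18}
Spectral radius = max |lambda| over the shifted spectrum
= max(1, 12, 13, 14, 18) = 18

18


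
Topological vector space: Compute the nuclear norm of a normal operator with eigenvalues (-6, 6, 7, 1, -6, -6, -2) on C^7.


For a normal operator, singular values equal |eigenvalues|.
Trace norm = sum |lambda_i| = 6 + 6 + 7 + 1 + 6 + 6 + 2
= 34

34


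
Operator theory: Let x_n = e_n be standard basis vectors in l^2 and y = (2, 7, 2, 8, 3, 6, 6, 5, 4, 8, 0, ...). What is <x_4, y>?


x_4 = e_4 is the standard basis vector with 1 in position 4.
<x_4, y> = y_4 = 8
As n -> infinity, <x_n, y> -> 0, confirming weak convergence of (x_n) to 0.

8


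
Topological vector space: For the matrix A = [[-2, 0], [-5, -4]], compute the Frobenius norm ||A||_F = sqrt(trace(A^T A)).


||A||_F^2 = sum a_ij^2
= (-2)^2 + 0^2 + (-5)^2 + (-4)^2
= 4 + 0 + 25 + 16 = 45
||A||_F = sqrt(45) = 6.7082

6.7082


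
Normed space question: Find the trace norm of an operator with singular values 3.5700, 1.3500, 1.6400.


The nuclear norm is the sum of all singular values.
||T||_1 = 3.5700 + 1.3500 + 1.6400
= 6.5600

6.5600


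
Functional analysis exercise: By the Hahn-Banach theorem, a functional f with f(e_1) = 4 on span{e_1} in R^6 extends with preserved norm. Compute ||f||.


The norm of f is given by ||f|| = sup_{||x||=1} |f(x)|.
On span{e_1}, ||e_1|| = 1, so ||f|| = |f(e_1)| / ||e_1||
= |4| / 1 = 4.0000

4.0000


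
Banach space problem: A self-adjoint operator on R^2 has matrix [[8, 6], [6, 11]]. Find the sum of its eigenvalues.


For a self-adjoint (symmetric) matrix, the eigenvalues are real.
The sum of eigenvalues equals the trace of the matrix.
trace = 8 + 11 = 19

19


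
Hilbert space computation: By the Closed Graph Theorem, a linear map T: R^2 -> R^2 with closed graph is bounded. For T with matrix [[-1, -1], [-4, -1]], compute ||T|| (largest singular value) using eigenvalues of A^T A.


A^T A = [[17, 5], [5, 2]]
trace(A^T A) = 19, det(A^T A) = 9
discriminant = 19^2 - 4*9 = 325
Largest eigenvalue of A^T A = (trace + sqrt(disc))/2 = 18.5139
||T|| = sqrt(18.5139) = 4.3028

4.3028


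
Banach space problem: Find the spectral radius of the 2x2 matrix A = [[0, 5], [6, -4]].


For a 2x2 matrix, eigenvalues satisfy lambda^2 - (trace)*lambda + det = 0
trace = 0 + -4 = -4
det = 0*-4 - 5*6 = -30
discriminant = (-4)^2 - 4*(-30) = 136
spectral radius = max |eigenvalue| = 7.8310

7.8310


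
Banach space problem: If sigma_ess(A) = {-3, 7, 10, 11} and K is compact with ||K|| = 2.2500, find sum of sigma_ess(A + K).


By Weyl's theorem, the essential spectrum is invariant under compact perturbations.
sigma_ess(A + K) = sigma_ess(A) = {-3, 7, 10, 11}
Sum = -3 + 7 + 10 + 11 = 25

25


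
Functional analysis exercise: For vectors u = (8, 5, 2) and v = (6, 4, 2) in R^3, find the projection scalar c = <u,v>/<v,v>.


Computing <u,v> = 8*6 + 5*4 + 2*2 = 72
Computing <v,v> = 6^2 + 4^2 + 2^2 = 56
Projection coefficient = 72/56 = 1.2857

1.2857


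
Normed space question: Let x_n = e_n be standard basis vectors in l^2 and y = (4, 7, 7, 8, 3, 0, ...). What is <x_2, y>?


x_2 = e_2 is the standard basis vector with 1 in position 2.
<x_2, y> = y_2 = 7
As n -> infinity, <x_n, y> -> 0, confirming weak convergence of (x_n) to 0.

7


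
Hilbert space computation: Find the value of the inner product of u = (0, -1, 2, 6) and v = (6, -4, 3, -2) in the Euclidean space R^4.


Computing the standard inner product <u, v> = sum u_i * v_i
= 0*6 + -1*-4 + 2*3 + 6*-2
= 0 + 4 + 6 + -12
= -2

-2


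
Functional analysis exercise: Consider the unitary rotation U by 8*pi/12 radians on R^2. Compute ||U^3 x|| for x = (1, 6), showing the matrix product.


U is a rotation by theta = 8*pi/12
U^3 = rotation by 3*theta = 24*pi/12 = 0*pi/12 (mod 2*pi)
cos(0*pi/12) = 1.0000, sin(0*pi/12) = 0.0000
U^3 x = (1.0000 * 1 - 0.0000 * 6, 0.0000 * 1 + 1.0000 * 6)
= (1.0000, 6.0000)
||U^3 x|| = sqrt(1.0000^2 + 6.0000^2) = sqrt(37.0000) = 6.0828

6.0828


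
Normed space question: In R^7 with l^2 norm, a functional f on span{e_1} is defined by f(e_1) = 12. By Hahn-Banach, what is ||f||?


The norm of f is given by ||f|| = sup_{||x||=1} |f(x)|.
On span{e_1}, ||e_1|| = 1, so ||f|| = |f(e_1)| / ||e_1||
= |12| / 1 = 12.0000

12.0000


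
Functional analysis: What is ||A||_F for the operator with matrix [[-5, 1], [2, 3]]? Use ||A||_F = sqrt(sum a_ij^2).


||A||_F^2 = sum a_ij^2
= (-5)^2 + 1^2 + 2^2 + 3^2
= 25 + 1 + 4 + 9 = 39
||A||_F = sqrt(39) = 6.2450

6.2450


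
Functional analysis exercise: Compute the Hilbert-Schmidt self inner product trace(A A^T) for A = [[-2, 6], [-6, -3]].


trace(A * A^T) = sum of squares of all entries
= (-2)^2 + 6^2 + (-6)^2 + (-3)^2
= 4 + 36 + 36 + 9
= 85

85


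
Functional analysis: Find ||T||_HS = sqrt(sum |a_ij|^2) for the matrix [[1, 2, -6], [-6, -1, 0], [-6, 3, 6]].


The Hilbert-Schmidt norm is sqrt(sum of squares of all entries).
Sum of squares = 1^2 + 2^2 + (-6)^2 + (-6)^2 + (-1)^2 + 0^2 + (-6)^2 + 3^2 + 6^2
= 1 + 4 + 36 + 36 + 1 + 0 + 36 + 9 + 36 = 159
||T||_HS = sqrt(159) = 12.6095

12.6095


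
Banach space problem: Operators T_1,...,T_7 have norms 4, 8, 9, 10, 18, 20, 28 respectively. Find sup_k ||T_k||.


By the Uniform Boundedness Principle, the supremum of norms is finite.
sup_k ||T_k|| = max(4, 8, 9, 10, 18, 20, 28) = 28

28


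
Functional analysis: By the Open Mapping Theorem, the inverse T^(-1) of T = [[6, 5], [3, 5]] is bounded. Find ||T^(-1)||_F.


det(T) = 6*5 - 5*3 = 15
T^(-1) = (1/15) * [[5, -5], [-3, 6]] = [[0.3333, -0.3333], [-0.2000, 0.4000]]
||T^(-1)||_F^2 = 0.3333^2 + (-0.3333)^2 + (-0.2000)^2 + 0.4000^2 = 0.4222
||T^(-1)||_F = sqrt(0.4222) = 0.6498

0.6498


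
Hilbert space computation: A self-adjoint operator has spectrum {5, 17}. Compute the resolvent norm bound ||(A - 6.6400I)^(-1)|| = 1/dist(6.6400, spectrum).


dist(6.6400, {5, 17}) = min(|6.6400 - 5|, |6.6400 - 17|)
= min(1.6400, 10.3600) = 1.6400
Resolvent bound = 1/1.6400 = 0.6098

0.6098


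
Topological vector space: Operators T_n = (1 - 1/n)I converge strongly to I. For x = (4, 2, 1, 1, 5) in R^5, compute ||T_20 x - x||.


T_20 x - x = (1 - 1/20)x - x = -x/20
||x|| = sqrt(47) = 6.8557
||T_20 x - x|| = ||x||/20 = 6.8557/20 = 0.3428

0.3428


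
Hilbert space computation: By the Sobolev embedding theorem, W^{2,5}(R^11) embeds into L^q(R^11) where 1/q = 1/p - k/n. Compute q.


Using the Sobolev embedding formula: 1/q = 1/p - k/n
1/q = 1/5 - 2/11 = 1/55
q = 1/(1/55) = 55

55.0000


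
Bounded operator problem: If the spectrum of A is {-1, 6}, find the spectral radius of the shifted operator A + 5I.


Spectrum of A + 5I = {4, 11}
Spectral radius = max |lambda| over the shifted spectrum
= max(4, 11) = 11

11


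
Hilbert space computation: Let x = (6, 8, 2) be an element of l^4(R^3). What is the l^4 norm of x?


The l^4 norm = (sum |x_i|^4)^(1/4)
Sum of 4th powers = 1296 + 4096 + 16 = 5408
||x||_4 = (5408)^(1/4) = 8.5755

8.5755


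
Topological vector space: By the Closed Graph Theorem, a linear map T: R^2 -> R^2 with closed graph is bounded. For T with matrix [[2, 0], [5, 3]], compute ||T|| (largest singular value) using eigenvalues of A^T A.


A^T A = [[29, 15], [15, 9]]
trace(A^T A) = 38, det(A^T A) = 36
discriminant = 38^2 - 4*36 = 1300
Largest eigenvalue of A^T A = (trace + sqrt(disc))/2 = 37.0278
||T|| = sqrt(37.0278) = 6.0850

6.0850


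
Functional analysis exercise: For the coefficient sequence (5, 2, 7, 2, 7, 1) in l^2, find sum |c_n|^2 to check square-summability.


sum |c_n|^2 = 5^2 + 2^2 + 7^2 + 2^2 + 7^2 + 1^2
= 25 + 4 + 49 + 4 + 49 + 1
= 132

132


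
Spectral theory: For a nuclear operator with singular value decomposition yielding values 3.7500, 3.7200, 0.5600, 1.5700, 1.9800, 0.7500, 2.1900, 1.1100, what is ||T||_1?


The nuclear norm is the sum of all singular values.
||T||_1 = 3.7500 + 3.7200 + 0.5600 + 1.5700 + 1.9800 + 0.7500 + 2.1900 + 1.1100
= 15.6300

15.6300


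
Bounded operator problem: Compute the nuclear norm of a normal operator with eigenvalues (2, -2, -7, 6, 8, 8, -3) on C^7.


For a normal operator, singular values equal |eigenvalues|.
Trace norm = sum |lambda_i| = 2 + 2 + 7 + 6 + 8 + 8 + 3
= 36

36


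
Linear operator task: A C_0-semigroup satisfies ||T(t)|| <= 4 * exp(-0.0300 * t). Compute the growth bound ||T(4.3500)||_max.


||T(4.3500)|| <= 4 * exp(-0.0300 * 4.3500)
= 4 * exp(-0.1305)
= 4 * 0.8777
= 3.5106

3.5106


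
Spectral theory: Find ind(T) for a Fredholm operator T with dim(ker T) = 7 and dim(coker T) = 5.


The Fredholm index is defined as ind(T) = dim(ker T) - dim(coker T)
= 7 - 5
= 2

2


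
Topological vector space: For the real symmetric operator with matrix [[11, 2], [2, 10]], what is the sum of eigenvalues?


For a self-adjoint (symmetric) matrix, the eigenvalues are real.
The sum of eigenvalues equals the trace of the matrix.
trace = 11 + 10 = 21

21


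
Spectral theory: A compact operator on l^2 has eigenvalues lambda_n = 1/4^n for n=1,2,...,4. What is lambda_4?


The eigenvalue formula gives lambda_4 = 1/4^4
= 1/256
= 0.0039

0.0039


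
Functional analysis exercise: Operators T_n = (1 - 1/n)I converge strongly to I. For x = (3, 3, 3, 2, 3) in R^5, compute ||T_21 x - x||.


T_21 x - x = (1 - 1/21)x - x = -x/21
||x|| = sqrt(40) = 6.3246
||T_21 x - x|| = ||x||/21 = 6.3246/21 = 0.3012

0.3012


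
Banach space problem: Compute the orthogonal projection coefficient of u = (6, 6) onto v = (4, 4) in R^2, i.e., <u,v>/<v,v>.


Computing <u,v> = 6*4 + 6*4 = 48
Computing <v,v> = 4^2 + 4^2 = 32
Projection coefficient = 48/32 = 1.5000

1.5000


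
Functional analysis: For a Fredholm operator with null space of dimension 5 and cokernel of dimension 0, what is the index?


The Fredholm index is defined as ind(T) = dim(ker T) - dim(coker T)
= 5 - 0
= 5

5


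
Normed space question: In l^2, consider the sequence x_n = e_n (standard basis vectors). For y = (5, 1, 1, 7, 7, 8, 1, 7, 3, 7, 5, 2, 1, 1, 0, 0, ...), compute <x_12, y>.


x_12 = e_12 is the standard basis vector with 1 in position 12.
<x_12, y> = y_12 = 2
As n -> infinity, <x_n, y> -> 0, confirming weak convergence of (x_n) to 0.

2


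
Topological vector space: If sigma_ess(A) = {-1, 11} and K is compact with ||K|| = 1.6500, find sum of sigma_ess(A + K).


By Weyl's theorem, the essential spectrum is invariant under compact perturbations.
sigma_ess(A + K) = sigma_ess(A) = {-1, 11}
Sum = -1 + 11 = 10

10


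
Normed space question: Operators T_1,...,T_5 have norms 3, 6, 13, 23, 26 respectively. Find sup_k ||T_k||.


By the Uniform Boundedness Principle, the supremum of norms is finite.
sup_k ||T_k|| = max(3, 6, 13, 23, 26) = 26

26


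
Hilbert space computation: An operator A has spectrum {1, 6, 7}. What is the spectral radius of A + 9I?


Spectrum of A + 9I = {10, 15, 16}
Spectral radius = max |lambda| over the shifted spectrum
= max(10, 15, 16) = 16

16


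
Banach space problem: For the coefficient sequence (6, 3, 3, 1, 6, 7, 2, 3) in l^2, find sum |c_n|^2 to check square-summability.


sum |c_n|^2 = 6^2 + 3^2 + 3^2 + 1^2 + 6^2 + 7^2 + 2^2 + 3^2
= 36 + 9 + 9 + 1 + 36 + 49 + 4 + 9
= 153

153


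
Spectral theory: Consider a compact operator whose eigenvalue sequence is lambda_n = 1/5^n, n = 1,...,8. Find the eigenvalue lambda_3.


The eigenvalue formula gives lambda_3 = 1/5^3
= 1/125
= 0.0080

0.0080


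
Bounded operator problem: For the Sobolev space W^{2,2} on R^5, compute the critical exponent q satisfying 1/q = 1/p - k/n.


Using the Sobolev embedding formula: 1/q = 1/p - k/n
1/q = 1/2 - 2/5 = 1/10
q = 1/(1/10) = 10

10.0000


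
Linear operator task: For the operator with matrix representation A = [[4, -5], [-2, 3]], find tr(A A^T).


trace(A * A^T) = sum of squares of all entries
= 4^2 + (-5)^2 + (-2)^2 + 3^2
= 16 + 25 + 4 + 9
= 54

54


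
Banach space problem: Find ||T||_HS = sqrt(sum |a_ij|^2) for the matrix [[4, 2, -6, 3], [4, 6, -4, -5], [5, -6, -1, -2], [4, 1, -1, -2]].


The Hilbert-Schmidt norm is sqrt(sum of squares of all entries).
Sum of squares = 4^2 + 2^2 + (-6)^2 + 3^2 + 4^2 + 6^2 + (-4)^2 + (-5)^2 + 5^2 + (-6)^2 + (-1)^2 + (-2)^2 + 4^2 + 1^2 + (-1)^2 + (-2)^2
= 16 + 4 + 36 + 9 + 16 + 36 + 16 + 25 + 25 + 36 + 1 + 4 + 16 + 1 + 1 + 4 = 246
||T||_HS = sqrt(246) = 15.6844

15.6844


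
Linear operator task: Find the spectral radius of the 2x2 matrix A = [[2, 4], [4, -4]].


For a 2x2 matrix, eigenvalues satisfy lambda^2 - (trace)*lambda + det = 0
trace = 2 + -4 = -2
det = 2*-4 - 4*4 = -24
discriminant = (-2)^2 - 4*(-24) = 100
spectral radius = max |eigenvalue| = 6.0000

6.0000


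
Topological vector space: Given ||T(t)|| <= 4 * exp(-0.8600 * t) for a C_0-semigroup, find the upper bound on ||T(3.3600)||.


||T(3.3600)|| <= 4 * exp(-0.8600 * 3.3600)
= 4 * exp(-2.8896)
= 4 * 0.0556
= 0.2224

0.2224
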